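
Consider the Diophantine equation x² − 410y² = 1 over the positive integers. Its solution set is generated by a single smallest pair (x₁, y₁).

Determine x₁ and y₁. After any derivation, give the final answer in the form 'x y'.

√410 = [20; 4,40, …], period ℓ=2 (even) → k=1
step 0: (20, 1)  from 20·(1,0) + (0,1)
step 1: (81, 4)  from 4·(20,1) + (1,0)
fundamental: x₁=81, y₁=4  (since 6561 − 410·16 = 1)

81 4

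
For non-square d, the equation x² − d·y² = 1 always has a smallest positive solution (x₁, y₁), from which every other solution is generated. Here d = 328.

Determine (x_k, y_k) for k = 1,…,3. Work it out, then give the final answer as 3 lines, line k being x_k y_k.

√328 = [18; 9,36, …], period ℓ=2 (even) → k=1
i=0: a=18 ⇒ p=18, q=1
i=1: a=9 ⇒ p=163, q=9
→ (163, 9).  Check: 163²=26569, 328·9²=26568, difference 1.
k=2:  x_2 = 163·163+328·9·9 = 53137,  y_2 = 163·9+9·163 = 2934
k=3:  x_3 = 163·53137+328·9·2934 = 17322499,  y_3 = 163·2934+9·53137 = 956475

163 9
53137 2934
17322499 956475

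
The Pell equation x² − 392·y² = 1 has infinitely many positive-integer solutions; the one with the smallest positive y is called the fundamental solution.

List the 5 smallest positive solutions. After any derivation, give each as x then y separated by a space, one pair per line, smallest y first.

d=392: √d = [19; 1,3,1,38] (ℓ=4, even), read p_3/q_3
k=0  a_k=19  p_k/q_k = 19/1
…
k=2  a_k=3  p_k/q_k = 79/4
k=3  a_k=1  p_k/q_k = 99/5
→ (99, 5).  Check: 99²=9801, 392·5²=9800, difference 1.
n=2: (99,5)∘(99,5) = (99·99+392·5·5, 99·5+5·99) = (19601,990)
n=3: (19601,990)∘(99,5) = (99·19601+392·5·990, 99·990+5·19601) = (3880899,196015)
n=4: (3880899,196015)∘(99,5) = (99·3880899+392·5·196015, 99·196015+5·3880899) = (768398401,38809980)
n=5: (768398401,38809980)∘(99,5) = (99·768398401+392·5·38809980, 99·38809980+5·768398401) = (152139002499,7684180025)

99 5
19601 990
3880899 196015
768398401 38809980
152139002499 7684180025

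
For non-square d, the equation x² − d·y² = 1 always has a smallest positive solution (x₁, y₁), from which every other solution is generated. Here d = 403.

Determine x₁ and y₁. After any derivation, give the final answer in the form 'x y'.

669878 33369

d=403: √d = [20; 13,2,1,3,1,3,1,2,13,40] (ℓ=10, even), read p_9/q_9
a_0=20:  p_0=20·1+0=20,  q_0=20·0+1=1
a_1=13:  p_1=13·20+1=261,  q_1=13·1+0=13
a_2=2:  p_2=2·261+20=542,  q_2=2·13+1=27
a_3=1:  p_3=1·542+261=803,  q_3=1·27+13=40
a_4=3:  p_4=3·803+542=2951,  q_4=3·40+27=147
a_5=1:  p_5=1·2951+803=3754,  q_5=1·147+40=187
a_6=3:  p_6=3·3754+2951=14213,  q_6=3·187+147=708
…
a_8=2:  p_8=2·17967+14213=50147,  q_8=2·895+708=2498
a_9=13:  p_9=13·50147+17967=669878,  q_9=13·2498+895=33369
fundamental: x₁=669878, y₁=33369  (since 448736534884 − 403·1113490161 = 1)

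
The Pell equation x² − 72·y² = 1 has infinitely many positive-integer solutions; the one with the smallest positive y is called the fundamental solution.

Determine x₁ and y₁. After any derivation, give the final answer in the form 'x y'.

d=72: √d = [8; 2,16] (ℓ=2, even), read p_1/q_1
a_0=8:  p_0=8·1+0=8,  q_0=8·0+1=1
a_1=2:  p_1=2·8+1=17,  q_1=2·1+0=2
(x₁, y₁) = (17, 2);  17² − 72·2² = 1 ✓

17 2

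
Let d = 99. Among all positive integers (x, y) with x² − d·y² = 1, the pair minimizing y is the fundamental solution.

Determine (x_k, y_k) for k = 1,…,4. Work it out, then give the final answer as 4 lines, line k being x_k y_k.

√99 = [9; 1,18, …], period ℓ=2 (even) → k=1
a_0=9:  p_0=9·1+0=9,  q_0=9·0+1=1
a_1=1:  p_1=1·9+1=10,  q_1=1·1+0=1
(x₁, y₁) = (10, 1);  10² − 99·1² = 1 ✓
(x_2, y_2) = (10·10 + 99·1·1, 10·1 + 1·10) = (199, 20)
(x_3, y_3) = (10·199 + 99·1·20, 10·20 + 1·199) = (3970, 399)
(x_4, y_4) = (10·3970 + 99·1·399, 10·399 + 1·3970) = (79201, 7960)

10 1
199 20
3970 399
79201 7960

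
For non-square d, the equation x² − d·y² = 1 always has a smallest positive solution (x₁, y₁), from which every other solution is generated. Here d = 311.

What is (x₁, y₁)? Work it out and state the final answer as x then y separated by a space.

√311 → a₀=17, period (1,1,1,2,1,…,1,1,34); ℓ=16 even so k=15
step 0: (17, 1)  from 17·(1,0) + (0,1)
…
step 3: (53, 3)  from 1·(35,2) + (18,1)
step 4: (141, 8)  from 2·(53,3) + (35,2)
step 5: (194, 11)  from 1·(141,8) + (53,3)
…
step 8: (71158, 4035)  from 17·(4109,233) + (1305,74)
step 9: (217583, 12338)  from 3·(71158,4035) + (4109,233)
step 10: (1376656, 78063)  from 6·(217583,12338) + (71158,4035)
step 11: (1594239, 90401)  from 1·(1376656,78063) + (217583,12338)
…
step 14: (10724507, 608131)  from 1·(6159373,349266) + (4565134,258865)
step 15: (16883880, 957397)  from 1·(10724507,608131) + (6159373,349266)
→ (16883880, 957397).  Check: 16883880²=285065403854400, 311·957397²=285065403854399, difference 1.

16883880 957397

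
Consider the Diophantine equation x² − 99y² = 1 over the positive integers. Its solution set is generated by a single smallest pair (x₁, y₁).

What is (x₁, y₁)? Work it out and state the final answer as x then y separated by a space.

10 1

√99 → a₀=9, period (1,18); ℓ=2 even so k=1
step 0: (9, 1)  from 9·(1,0) + (0,1)
step 1: (10, 1)  from 1·(9,1) + (1,0)
(x₁, y₁) = (10, 1);  10² − 99·1² = 1 ✓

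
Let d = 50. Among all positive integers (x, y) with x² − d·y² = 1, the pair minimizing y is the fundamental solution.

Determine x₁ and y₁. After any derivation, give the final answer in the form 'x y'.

d=50: √d = [7; 14] (ℓ=1, odd), read p_1/q_1
i=0: a=7 ⇒ p=7, q=1
i=1: a=14 ⇒ p=99, q=14
fundamental: x₁=99, y₁=14  (since 9801 − 50·196 = 1)

99 14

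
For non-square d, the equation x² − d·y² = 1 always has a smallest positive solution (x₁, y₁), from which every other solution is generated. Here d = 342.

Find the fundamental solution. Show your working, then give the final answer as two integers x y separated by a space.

37 2

[18; 2,36] for √342; ℓ=2 ⇒ convergent index 1
step 0: (18, 1)  from 18·(1,0) + (0,1)
step 1: (37, 2)  from 2·(18,1) + (1,0)
fundamental: x₁=37, y₁=2  (since 1369 − 342·4 = 1)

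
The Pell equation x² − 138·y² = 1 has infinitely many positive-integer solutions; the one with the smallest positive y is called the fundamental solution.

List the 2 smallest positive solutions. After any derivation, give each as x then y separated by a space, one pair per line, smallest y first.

47 4
4417 376

d=138: √d = [11; 1,2,1,22] (ℓ=4, even), read p_3/q_3
i=0: a=11 ⇒ p=11, q=1
i=1: a=1 ⇒ p=12, q=1
i=2: a=2 ⇒ p=35, q=3
i=3: a=1 ⇒ p=47, q=4
→ (47, 4).  Check: 47²=2209, 138·4²=2208, difference 1.
k=2:  x_2 = 47·47+138·4·4 = 4417,  y_2 = 47·4+4·47 = 376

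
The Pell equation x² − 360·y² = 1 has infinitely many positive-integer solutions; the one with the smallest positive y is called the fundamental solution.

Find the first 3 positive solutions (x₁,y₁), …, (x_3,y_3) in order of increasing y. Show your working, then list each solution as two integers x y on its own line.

19 1
721 38
27379 1443

[18; 1,36] for √360; ℓ=2 ⇒ convergent index 1
i=0: a=18 ⇒ p=18, q=1
i=1: a=1 ⇒ p=19, q=1
(x₁, y₁) = (19, 1);  19² − 360·1² = 1 ✓
(x_2, y_2) = (19·19 + 360·1·1, 19·1 + 1·19) = (721, 38)
(x_3, y_3) = (19·721 + 360·1·38, 19·38 + 1·721) = (27379, 1443)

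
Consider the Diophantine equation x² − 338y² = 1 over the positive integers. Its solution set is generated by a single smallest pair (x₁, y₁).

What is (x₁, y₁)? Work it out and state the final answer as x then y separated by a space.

114243 6214

[18; 2,1,1,2,36] for √338; ℓ=5 ⇒ convergent index 9
a_0=18:  p_0=18·1+0=18,  q_0=18·0+1=1
a_1=2:  p_1=2·18+1=37,  q_1=2·1+0=2
a_2=1:  p_2=1·37+18=55,  q_2=1·2+1=3
a_3=1:  p_3=1·55+37=92,  q_3=1·3+2=5
a_4=2:  p_4=2·92+55=239,  q_4=2·5+3=13
a_5=36:  p_5=36·239+92=8696,  q_5=36·13+5=473
a_6=2:  p_6=2·8696+239=17631,  q_6=2·473+13=959
…
a_8=1:  p_8=1·26327+17631=43958,  q_8=1·1432+959=2391
a_9=2:  p_9=2·43958+26327=114243,  q_9=2·2391+1432=6214
(x₁, y₁) = (114243, 6214);  114243² − 338·6214² = 1 ✓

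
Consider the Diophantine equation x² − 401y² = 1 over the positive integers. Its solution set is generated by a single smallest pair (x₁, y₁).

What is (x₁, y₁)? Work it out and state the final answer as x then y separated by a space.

√401 → a₀=20, period (40); ℓ=1 odd so k=1
i=0: a=20 ⇒ p=20, q=1
i=1: a=40 ⇒ p=801, q=40
(x₁, y₁) = (801, 40);  801² − 401·40² = 1 ✓

801 40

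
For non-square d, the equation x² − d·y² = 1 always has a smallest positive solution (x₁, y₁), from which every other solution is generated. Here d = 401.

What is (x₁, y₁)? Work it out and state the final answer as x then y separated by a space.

801 40

[20; 40] for √401; ℓ=1 ⇒ convergent index 1
k=0  a_k=20  p_k/q_k = 20/1
k=1  a_k=40  p_k/q_k = 801/40
(x₁, y₁) = (801, 40);  801² − 401·40² = 1 ✓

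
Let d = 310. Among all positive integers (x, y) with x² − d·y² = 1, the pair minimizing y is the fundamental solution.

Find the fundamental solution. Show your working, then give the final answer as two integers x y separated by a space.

848719 48204

[17; 1,1,1,1,5,…,1,1,34] for √310; ℓ=16 ⇒ convergent index 15
a_0=17:  p_0=17·1+0=17,  q_0=17·0+1=1
a_1=1:  p_1=1·17+1=18,  q_1=1·1+0=1
a_2=1:  p_2=1·18+17=35,  q_2=1·1+1=2
a_3=1:  p_3=1·35+18=53,  q_3=1·2+1=3
a_4=1:  p_4=1·53+35=88,  q_4=1·3+2=5
…
a_6=3:  p_6=3·493+88=1567,  q_6=3·28+5=89
a_7=1:  p_7=1·1567+493=2060,  q_7=1·89+28=117
a_8=2:  p_8=2·2060+1567=5687,  q_8=2·117+89=323
…
a_10=3:  p_10=3·7747+5687=28928,  q_10=3·440+323=1643
a_11=5:  p_11=5·28928+7747=152387,  q_11=5·1643+440=8655
…
a_13=1:  p_13=1·181315+152387=333702,  q_13=1·10298+8655=18953
a_14=1:  p_14=1·333702+181315=515017,  q_14=1·18953+10298=29251
a_15=1:  p_15=1·515017+333702=848719,  q_15=1·29251+18953=48204
→ (848719, 48204).  Check: 848719²=720323940961, 310·48204²=720323940960, difference 1.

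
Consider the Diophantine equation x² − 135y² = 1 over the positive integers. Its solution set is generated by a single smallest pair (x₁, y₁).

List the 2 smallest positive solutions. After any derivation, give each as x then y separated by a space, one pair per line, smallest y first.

244 21
119071 10248

√135 → a₀=11, period (1,1,1,1,1,1,1,22); ℓ=8 even so k=7
i=0: a=11 ⇒ p=11, q=1
…
i=5: a=1 ⇒ p=93, q=8
i=6: a=1 ⇒ p=151, q=13
i=7: a=1 ⇒ p=244, q=21
fundamental: x₁=244, y₁=21  (since 59536 − 135·441 = 1)
k=2:  x_2 = 244·244+135·21·21 = 119071,  y_2 = 244·21+21·244 = 10248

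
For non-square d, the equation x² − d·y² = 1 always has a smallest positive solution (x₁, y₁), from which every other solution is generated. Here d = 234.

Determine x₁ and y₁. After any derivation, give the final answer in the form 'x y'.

5201 340

[15; 3,2,1,2,1,2,3,30] for √234; ℓ=8 ⇒ convergent index 7
a_0=15:  p_0=15·1+0=15,  q_0=15·0+1=1
…
a_4=2:  p_4=2·153+107=413,  q_4=2·10+7=27
a_5=1:  p_5=1·413+153=566,  q_5=1·27+10=37
a_6=2:  p_6=2·566+413=1545,  q_6=2·37+27=101
a_7=3:  p_7=3·1545+566=5201,  q_7=3·101+37=340
fundamental: x₁=5201, y₁=340  (since 27050401 − 234·115600 = 1)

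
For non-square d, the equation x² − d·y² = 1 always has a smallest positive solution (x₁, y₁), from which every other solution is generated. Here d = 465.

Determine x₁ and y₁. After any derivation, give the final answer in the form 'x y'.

15871 736

d=465: √d = [21; 1,1,3,2,2,2,3,1,1,42] (ℓ=10, even), read p_9/q_9
k=0  a_k=21  p_k/q_k = 21/1
k=1  a_k=1  p_k/q_k = 22/1
k=2  a_k=1  p_k/q_k = 43/2
k=3  a_k=3  p_k/q_k = 151/7
…
k=8  a_k=1  p_k/q_k = 8949/415
k=9  a_k=1  p_k/q_k = 15871/736
fundamental: x₁=15871, y₁=736  (since 251888641 − 465·541696 = 1)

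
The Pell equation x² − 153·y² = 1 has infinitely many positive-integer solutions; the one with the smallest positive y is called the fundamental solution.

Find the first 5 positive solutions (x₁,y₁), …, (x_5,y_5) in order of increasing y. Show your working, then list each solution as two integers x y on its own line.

2177 176
9478657 766304
41270070401 3336487440
179689877047297 14527065547456
782369683393860737 63250840057135984

[12; 2,1,2,2,2,1,2,24] for √153; ℓ=8 ⇒ convergent index 7
i=0: a=12 ⇒ p=12, q=1
…
i=3: a=2 ⇒ p=99, q=8
…
i=6: a=1 ⇒ p=804, q=65
i=7: a=2 ⇒ p=2177, q=176
fundamental: x₁=2177, y₁=176  (since 4739329 − 153·30976 = 1)
(2177+176√153)^2 = 9478657 + 766304√153
(2177+176√153)^3 = 41270070401 + 3336487440√153
(2177+176√153)^4 = 179689877047297 + 14527065547456√153
(2177+176√153)^5 = 782369683393860737 + 63250840057135984√153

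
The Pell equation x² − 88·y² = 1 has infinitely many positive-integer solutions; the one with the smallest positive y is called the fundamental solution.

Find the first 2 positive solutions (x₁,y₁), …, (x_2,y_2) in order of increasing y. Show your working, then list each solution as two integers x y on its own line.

[9; 2,1,1,1,2,18] for √88; ℓ=6 ⇒ convergent index 5
a_0=9:  p_0=9·1+0=9,  q_0=9·0+1=1
…
a_2=1:  p_2=1·19+9=28,  q_2=1·2+1=3
…
a_4=1:  p_4=1·47+28=75,  q_4=1·5+3=8
a_5=2:  p_5=2·75+47=197,  q_5=2·8+5=21
→ (197, 21).  Check: 197²=38809, 88·21²=38808, difference 1.
(197+21√88)^2 = 77617 + 8274√88

197 21
77617 8274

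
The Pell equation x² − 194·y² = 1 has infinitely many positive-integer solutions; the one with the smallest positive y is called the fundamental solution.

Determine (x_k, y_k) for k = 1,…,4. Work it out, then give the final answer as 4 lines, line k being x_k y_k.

195 14
76049 5460
29658915 2129386
11566900801 830455080

d=194: √d = [13; 1,12,1,26] (ℓ=4, even), read p_3/q_3
k=0  a_k=13  p_k/q_k = 13/1
…
k=2  a_k=12  p_k/q_k = 181/13
k=3  a_k=1  p_k/q_k = 195/14
→ (195, 14).  Check: 195²=38025, 194·14²=38024, difference 1.
n=2: (195,14)∘(195,14) = (195·195+194·14·14, 195·14+14·195) = (76049,5460)
n=3: (76049,5460)∘(195,14) = (195·76049+194·14·5460, 195·5460+14·76049) = (29658915,2129386)
n=4: (29658915,2129386)∘(195,14) = (195·29658915+194·14·2129386, 195·2129386+14·29658915) = (11566900801,830455080)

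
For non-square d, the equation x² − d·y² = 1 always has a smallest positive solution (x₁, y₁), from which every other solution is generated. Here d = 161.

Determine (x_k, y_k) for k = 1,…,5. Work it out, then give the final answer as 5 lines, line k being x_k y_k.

[12; 1,2,4,1,2,1,4,2,1,24] for √161; ℓ=10 ⇒ convergent index 9
i=0: a=12 ⇒ p=12, q=1
…
i=2: a=2 ⇒ p=38, q=3
i=3: a=4 ⇒ p=165, q=13
i=4: a=1 ⇒ p=203, q=16
i=5: a=2 ⇒ p=571, q=45
…
i=7: a=4 ⇒ p=3667, q=289
i=8: a=2 ⇒ p=8108, q=639
i=9: a=1 ⇒ p=11775, q=928
(x₁, y₁) = (11775, 928);  11775² − 161·928² = 1 ✓
n=2: (11775,928)∘(11775,928) = (11775·11775+161·928·928, 11775·928+928·11775) = (277301249,21854400)
n=3: (277301249,21854400)∘(11775,928) = (11775·277301249+161·928·21854400, 11775·21854400+928·277301249) = (6530444402175,514671119072)
n=4: (6530444402175,514671119072)∘(11775,928) = (11775·6530444402175+161·928·514671119072, 11775·514671119072+928·6530444402175) = (153791965393920001,12120504832291200)
n=5: (153791965393920001,12120504832291200)∘(11775,928) = (11775·153791965393920001+161·928·12120504832291200, 11775·12120504832291200+928·153791965393920001) = (3621800778496371621375,285437888285786640928)

11775 928
277301249 21854400
6530444402175 514671119072
153791965393920001 12120504832291200
3621800778496371621375 285437888285786640928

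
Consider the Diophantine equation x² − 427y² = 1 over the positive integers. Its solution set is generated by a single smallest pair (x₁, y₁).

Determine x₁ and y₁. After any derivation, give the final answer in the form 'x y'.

62 3

[20; 1,1,1,40] for √427; ℓ=4 ⇒ convergent index 3
i=0: a=20 ⇒ p=20, q=1
…
i=2: a=1 ⇒ p=41, q=2
i=3: a=1 ⇒ p=62, q=3
→ (62, 3).  Check: 62²=3844, 427·3²=3843, difference 1.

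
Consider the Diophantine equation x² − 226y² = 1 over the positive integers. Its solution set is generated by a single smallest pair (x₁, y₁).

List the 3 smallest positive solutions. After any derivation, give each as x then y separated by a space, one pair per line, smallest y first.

451 30
406801 27060
366934051 24408090

[15; 30] for √226; ℓ=1 ⇒ convergent index 1
i=0: a=15 ⇒ p=15, q=1
i=1: a=30 ⇒ p=451, q=30
→ (451, 30).  Check: 451²=203401, 226·30²=203400, difference 1.
(x_2, y_2) = (451·451 + 226·30·30, 451·30 + 30·451) = (406801, 27060)
(x_3, y_3) = (451·406801 + 226·30·27060, 451·27060 + 30·406801) = (366934051, 24408090)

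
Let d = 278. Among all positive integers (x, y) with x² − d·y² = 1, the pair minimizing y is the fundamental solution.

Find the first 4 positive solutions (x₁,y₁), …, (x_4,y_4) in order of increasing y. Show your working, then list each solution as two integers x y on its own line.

2501 150
12510001 750300
62575022501 3753000450
313000250040001 18772507500600

√278 = [16; 1,2,16,2,1,32, …], period ℓ=6 (even) → k=5
step 0: (16, 1)  from 16·(1,0) + (0,1)
step 1: (17, 1)  from 1·(16,1) + (1,0)
…
step 4: (1684, 101)  from 2·(817,49) + (50,3)
step 5: (2501, 150)  from 1·(1684,101) + (817,49)
(x₁, y₁) = (2501, 150);  2501² − 278·150² = 1 ✓
n=2: (2501,150)∘(2501,150) = (2501·2501+278·150·150, 2501·150+150·2501) = (12510001,750300)
n=3: (12510001,750300)∘(2501,150) = (2501·12510001+278·150·750300, 2501·750300+150·12510001) = (62575022501,3753000450)
n=4: (62575022501,3753000450)∘(2501,150) = (2501·62575022501+278·150·3753000450, 2501·3753000450+150·62575022501) = (313000250040001,18772507500600)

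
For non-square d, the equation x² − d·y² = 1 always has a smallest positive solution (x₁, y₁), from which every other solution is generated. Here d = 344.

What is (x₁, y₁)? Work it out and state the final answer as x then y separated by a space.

10405 561

d=344: √d = [18; 1,1,4,1,3,1,4,1,1,36] (ℓ=10, even), read p_9/q_9
a_0=18:  p_0=18·1+0=18,  q_0=18·0+1=1
a_1=1:  p_1=1·18+1=19,  q_1=1·1+0=1
…
a_5=3:  p_5=3·204+167=779,  q_5=3·11+9=42
a_6=1:  p_6=1·779+204=983,  q_6=1·42+11=53
…
a_8=1:  p_8=1·4711+983=5694,  q_8=1·254+53=307
a_9=1:  p_9=1·5694+4711=10405,  q_9=1·307+254=561
→ (10405, 561).  Check: 10405²=108264025, 344·561²=108264024, difference 1.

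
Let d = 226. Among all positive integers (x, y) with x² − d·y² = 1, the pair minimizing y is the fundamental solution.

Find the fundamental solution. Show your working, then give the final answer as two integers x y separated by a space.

451 30

√226 → a₀=15, period (30); ℓ=1 odd so k=1
k=0  a_k=15  p_k/q_k = 15/1
k=1  a_k=30  p_k/q_k = 451/30
fundamental: x₁=451, y₁=30  (since 203401 − 226·900 = 1)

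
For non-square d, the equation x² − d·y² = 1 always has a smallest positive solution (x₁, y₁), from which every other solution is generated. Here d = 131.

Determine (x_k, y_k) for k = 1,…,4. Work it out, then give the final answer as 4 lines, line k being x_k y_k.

10610 927
225144199 19670940
4777559892170 417417345873
101379820686703201 8857596059754120

[11; 2,4,11,4,2,22] for √131; ℓ=6 ⇒ convergent index 5
a_0=11:  p_0=11·1+0=11,  q_0=11·0+1=1
a_1=2:  p_1=2·11+1=23,  q_1=2·1+0=2
…
a_3=11:  p_3=11·103+23=1156,  q_3=11·9+2=101
a_4=4:  p_4=4·1156+103=4727,  q_4=4·101+9=413
a_5=2:  p_5=2·4727+1156=10610,  q_5=2·413+101=927
fundamental: x₁=10610, y₁=927  (since 112572100 − 131·859329 = 1)
(x_2, y_2) = (10610·10610 + 131·927·927, 10610·927 + 927·10610) = (225144199, 19670940)
(x_3, y_3) = (10610·225144199 + 131·927·19670940, 10610·19670940 + 927·225144199) = (4777559892170, 417417345873)
(x_4, y_4) = (10610·4777559892170 + 131·927·417417345873, 10610·417417345873 + 927·4777559892170) = (101379820686703201, 8857596059754120)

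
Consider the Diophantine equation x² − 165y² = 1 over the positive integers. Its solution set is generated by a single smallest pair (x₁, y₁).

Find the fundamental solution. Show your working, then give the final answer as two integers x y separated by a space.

d=165: √d = [12; 1,5,2,5,1,24] (ℓ=6, even), read p_5/q_5
step 0: (12, 1)  from 12·(1,0) + (0,1)
…
step 2: (77, 6)  from 5·(13,1) + (12,1)
…
step 4: (912, 71)  from 5·(167,13) + (77,6)
step 5: (1079, 84)  from 1·(912,71) + (167,13)
→ (1079, 84).  Check: 1079²=1164241, 165·84²=1164240, difference 1.

1079 84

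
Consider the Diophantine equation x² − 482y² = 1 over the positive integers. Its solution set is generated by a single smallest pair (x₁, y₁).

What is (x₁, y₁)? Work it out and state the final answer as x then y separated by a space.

d=482: √d = [21; 1,20,1,42] (ℓ=4, even), read p_3/q_3
a_0=21:  p_0=21·1+0=21,  q_0=21·0+1=1
…
a_2=20:  p_2=20·22+21=461,  q_2=20·1+1=21
a_3=1:  p_3=1·461+22=483,  q_3=1·21+1=22
fundamental: x₁=483, y₁=22  (since 233289 − 482·484 = 1)

483 22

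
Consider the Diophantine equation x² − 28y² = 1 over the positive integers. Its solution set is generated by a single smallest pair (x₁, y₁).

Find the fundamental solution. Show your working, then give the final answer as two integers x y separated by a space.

[5; 3,2,3,10] for √28; ℓ=4 ⇒ convergent index 3
i=0: a=5 ⇒ p=5, q=1
…
i=2: a=2 ⇒ p=37, q=7
i=3: a=3 ⇒ p=127, q=24
fundamental: x₁=127, y₁=24  (since 16129 − 28·576 = 1)

127 24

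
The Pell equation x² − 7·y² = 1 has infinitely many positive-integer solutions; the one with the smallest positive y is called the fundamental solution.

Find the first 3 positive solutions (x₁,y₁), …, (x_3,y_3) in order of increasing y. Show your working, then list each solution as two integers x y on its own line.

d=7: √d = [2; 1,1,1,4] (ℓ=4, even), read p_3/q_3
k=0  a_k=2  p_k/q_k = 2/1
k=1  a_k=1  p_k/q_k = 3/1
k=2  a_k=1  p_k/q_k = 5/2
k=3  a_k=1  p_k/q_k = 8/3
→ (8, 3).  Check: 8²=64, 7·3²=63, difference 1.
n=2: (8,3)∘(8,3) = (8·8+7·3·3, 8·3+3·8) = (127,48)
n=3: (127,48)∘(8,3) = (8·127+7·3·48, 8·48+3·127) = (2024,765)

8 3
127 48
2024 765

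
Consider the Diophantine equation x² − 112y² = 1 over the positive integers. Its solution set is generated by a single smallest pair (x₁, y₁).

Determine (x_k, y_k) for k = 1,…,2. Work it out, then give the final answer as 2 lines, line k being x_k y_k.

√112 → a₀=10, period (1,1,2,1,1,20); ℓ=6 even so k=5
k=0  a_k=10  p_k/q_k = 10/1
…
k=4  a_k=1  p_k/q_k = 74/7
k=5  a_k=1  p_k/q_k = 127/12
→ (127, 12).  Check: 127²=16129, 112·12²=16128, difference 1.
n=2: (127,12)∘(127,12) = (127·127+112·12·12, 127·12+12·127) = (32257,3048)

127 12
32257 3048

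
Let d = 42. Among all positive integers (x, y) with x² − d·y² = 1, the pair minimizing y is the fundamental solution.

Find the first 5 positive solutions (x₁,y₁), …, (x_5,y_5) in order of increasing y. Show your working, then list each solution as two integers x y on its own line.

13 2
337 52
8749 1350
227137 35048
5896813 909898

√42 = [6; 2,12, …], period ℓ=2 (even) → k=1
a_0=6:  p_0=6·1+0=6,  q_0=6·0+1=1
a_1=2:  p_1=2·6+1=13,  q_1=2·1+0=2
fundamental: x₁=13, y₁=2  (since 169 − 42·4 = 1)
n=2: (13,2)∘(13,2) = (13·13+42·2·2, 13·2+2·13) = (337,52)
n=3: (337,52)∘(13,2) = (13·337+42·2·52, 13·52+2·337) = (8749,1350)
n=4: (8749,1350)∘(13,2) = (13·8749+42·2·1350, 13·1350+2·8749) = (227137,35048)
n=5: (227137,35048)∘(13,2) = (13·227137+42·2·35048, 13·35048+2·227137) = (5896813,909898)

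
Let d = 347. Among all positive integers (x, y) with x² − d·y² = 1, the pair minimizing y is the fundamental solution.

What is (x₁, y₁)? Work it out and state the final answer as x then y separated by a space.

√347 → a₀=18, period (1,1,1,2,4,…,1,1,36); ℓ=14 even so k=13
step 0: (18, 1)  from 18·(1,0) + (0,1)
…
step 2: (37, 2)  from 1·(19,1) + (18,1)
step 3: (56, 3)  from 1·(37,2) + (19,1)
step 4: (149, 8)  from 2·(56,3) + (37,2)
step 5: (652, 35)  from 4·(149,8) + (56,3)
…
step 7: (14269, 766)  from 17·(801,43) + (652,35)
step 8: (15070, 809)  from 1·(14269,766) + (801,43)
step 9: (74549, 4002)  from 4·(15070,809) + (14269,766)
step 10: (164168, 8813)  from 2·(74549,4002) + (15070,809)
…
step 12: (402885, 21628)  from 1·(238717,12815) + (164168,8813)
step 13: (641602, 34443)  from 1·(402885,21628) + (238717,12815)
(x₁, y₁) = (641602, 34443);  641602² − 347·34443² = 1 ✓

641602 34443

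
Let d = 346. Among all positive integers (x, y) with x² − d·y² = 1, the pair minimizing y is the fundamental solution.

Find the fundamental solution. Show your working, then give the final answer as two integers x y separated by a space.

[18; 1,1,1,1,36] for √346; ℓ=5 ⇒ convergent index 9
i=0: a=18 ⇒ p=18, q=1
i=1: a=1 ⇒ p=19, q=1
i=2: a=1 ⇒ p=37, q=2
i=3: a=1 ⇒ p=56, q=3
…
i=5: a=36 ⇒ p=3404, q=183
…
i=7: a=1 ⇒ p=6901, q=371
i=8: a=1 ⇒ p=10398, q=559
i=9: a=1 ⇒ p=17299, q=930
→ (17299, 930).  Check: 17299²=299255401, 346·930²=299255400, difference 1.

17299 930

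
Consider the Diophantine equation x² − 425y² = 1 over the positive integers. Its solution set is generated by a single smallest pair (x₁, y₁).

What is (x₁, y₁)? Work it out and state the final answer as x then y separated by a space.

143649 6968

√425 → a₀=20, period (1,1,1,1,1,1,40); ℓ=7 odd so k=13
a_0=20:  p_0=20·1+0=20,  q_0=20·0+1=1
a_1=1:  p_1=1·20+1=21,  q_1=1·1+0=1
a_2=1:  p_2=1·21+20=41,  q_2=1·1+1=2
…
a_4=1:  p_4=1·62+41=103,  q_4=1·3+2=5
…
a_6=1:  p_6=1·165+103=268,  q_6=1·8+5=13
a_7=40:  p_7=40·268+165=10885,  q_7=40·13+8=528
a_8=1:  p_8=1·10885+268=11153,  q_8=1·528+13=541
…
a_12=1:  p_12=1·55229+33191=88420,  q_12=1·2679+1610=4289
a_13=1:  p_13=1·88420+55229=143649,  q_13=1·4289+2679=6968
(x₁, y₁) = (143649, 6968);  143649² − 425·6968² = 1 ✓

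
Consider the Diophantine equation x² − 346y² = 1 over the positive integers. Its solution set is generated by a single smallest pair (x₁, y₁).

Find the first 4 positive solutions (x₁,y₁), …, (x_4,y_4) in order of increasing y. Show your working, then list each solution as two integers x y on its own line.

d=346: √d = [18; 1,1,1,1,36] (ℓ=5, odd), read p_9/q_9
a_0=18:  p_0=18·1+0=18,  q_0=18·0+1=1
a_1=1:  p_1=1·18+1=19,  q_1=1·1+0=1
…
a_3=1:  p_3=1·37+19=56,  q_3=1·2+1=3
a_4=1:  p_4=1·56+37=93,  q_4=1·3+2=5
a_5=36:  p_5=36·93+56=3404,  q_5=36·5+3=183
a_6=1:  p_6=1·3404+93=3497,  q_6=1·183+5=188
a_7=1:  p_7=1·3497+3404=6901,  q_7=1·188+183=371
a_8=1:  p_8=1·6901+3497=10398,  q_8=1·371+188=559
a_9=1:  p_9=1·10398+6901=17299,  q_9=1·559+371=930
fundamental: x₁=17299, y₁=930  (since 299255401 − 346·864900 = 1)
n=2: (17299,930)∘(17299,930) = (17299·17299+346·930·930, 17299·930+930·17299) = (598510801,32176140)
n=3: (598510801,32176140)∘(17299,930) = (17299·598510801+346·930·32176140, 17299·32176140+930·598510801) = (20707276675699,1113230090790)
n=4: (20707276675699,1113230090790)∘(17299,930) = (17299·20707276675699+346·930·1113230090790, 17299·1113230090790+930·20707276675699) = (716430357827323201,38515534648976280)

17299 930
598510801 32176140
20707276675699 1113230090790
716430357827323201 38515534648976280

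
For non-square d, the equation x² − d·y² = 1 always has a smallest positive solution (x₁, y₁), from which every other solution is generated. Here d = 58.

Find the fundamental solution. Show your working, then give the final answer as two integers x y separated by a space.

√58 = [7; 1,1,1,1,1,1,14, …], period ℓ=7 (odd) → k=13
step 0: (7, 1)  from 7·(1,0) + (0,1)
step 1: (8, 1)  from 1·(7,1) + (1,0)
…
step 5: (61, 8)  from 1·(38,5) + (23,3)
…
step 8: (1546, 203)  from 1·(1447,190) + (99,13)
step 9: (2993, 393)  from 1·(1546,203) + (1447,190)
…
step 11: (7532, 989)  from 1·(4539,596) + (2993,393)
step 12: (12071, 1585)  from 1·(7532,989) + (4539,596)
step 13: (19603, 2574)  from 1·(12071,1585) + (7532,989)
(x₁, y₁) = (19603, 2574);  19603² − 58·2574² = 1 ✓

19603 2574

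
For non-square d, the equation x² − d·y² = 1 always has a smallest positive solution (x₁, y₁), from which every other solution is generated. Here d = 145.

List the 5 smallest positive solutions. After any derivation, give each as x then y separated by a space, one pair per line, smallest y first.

d=145: √d = [12; 24] (ℓ=1, odd), read p_1/q_1
k=0  a_k=12  p_k/q_k = 12/1
k=1  a_k=24  p_k/q_k = 289/24
(x₁, y₁) = (289, 24);  289² − 145·24² = 1 ✓
n=2: (289,24)∘(289,24) = (289·289+145·24·24, 289·24+24·289) = (167041,13872)
n=3: (167041,13872)∘(289,24) = (289·167041+145·24·13872, 289·13872+24·167041) = (96549409,8017992)
n=4: (96549409,8017992)∘(289,24) = (289·96549409+145·24·8017992, 289·8017992+24·96549409) = (55805391361,4634385504)
n=5: (55805391361,4634385504)∘(289,24) = (289·55805391361+145·24·4634385504, 289·4634385504+24·55805391361) = (32255419657249,2678666803320)

289 24
167041 13872
96549409 8017992
55805391361 4634385504
32255419657249 2678666803320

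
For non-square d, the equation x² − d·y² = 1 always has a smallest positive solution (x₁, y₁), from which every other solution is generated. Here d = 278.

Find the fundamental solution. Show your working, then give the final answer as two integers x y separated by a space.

2501 150

√278 → a₀=16, period (1,2,16,2,1,32); ℓ=6 even so k=5
step 0: (16, 1)  from 16·(1,0) + (0,1)
…
step 2: (50, 3)  from 2·(17,1) + (16,1)
…
step 4: (1684, 101)  from 2·(817,49) + (50,3)
step 5: (2501, 150)  from 1·(1684,101) + (817,49)
fundamental: x₁=2501, y₁=150  (since 6255001 − 278·22500 = 1)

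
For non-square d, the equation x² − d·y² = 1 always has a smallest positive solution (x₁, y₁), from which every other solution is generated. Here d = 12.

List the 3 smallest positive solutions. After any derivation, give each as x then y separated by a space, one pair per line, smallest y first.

7 2
97 28
1351 390

d=12: √d = [3; 2,6] (ℓ=2, even), read p_1/q_1
a_0=3:  p_0=3·1+0=3,  q_0=3·0+1=1
a_1=2:  p_1=2·3+1=7,  q_1=2·1+0=2
(x₁, y₁) = (7, 2);  7² − 12·2² = 1 ✓
(7+2√12)^2 = 97 + 28√12
(7+2√12)^3 = 1351 + 390√12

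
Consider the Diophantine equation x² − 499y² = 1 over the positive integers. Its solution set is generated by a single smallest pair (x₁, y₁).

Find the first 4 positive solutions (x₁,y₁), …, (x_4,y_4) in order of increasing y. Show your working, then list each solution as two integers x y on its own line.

4490 201
40320199 1804980
362075382530 16208720199
3251436894799201 145554305582040

d=499: √d = [22; 2,1,21,1,2,44] (ℓ=6, even), read p_5/q_5
i=0: a=22 ⇒ p=22, q=1
…
i=3: a=21 ⇒ p=1452, q=65
i=4: a=1 ⇒ p=1519, q=68
i=5: a=2 ⇒ p=4490, q=201
→ (4490, 201).  Check: 4490²=20160100, 499·201²=20160099, difference 1.
n=2: (4490,201)∘(4490,201) = (4490·4490+499·201·201, 4490·201+201·4490) = (40320199,1804980)
n=3: (40320199,1804980)∘(4490,201) = (4490·40320199+499·201·1804980, 4490·1804980+201·40320199) = (362075382530,16208720199)
n=4: (362075382530,16208720199)∘(4490,201) = (4490·362075382530+499·201·16208720199, 4490·16208720199+201·362075382530) = (3251436894799201,145554305582040)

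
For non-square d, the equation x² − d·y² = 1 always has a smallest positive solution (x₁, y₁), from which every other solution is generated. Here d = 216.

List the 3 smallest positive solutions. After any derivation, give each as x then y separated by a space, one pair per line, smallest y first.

485 33
470449 32010
456335045 31049667

d=216: √d = [14; 1,2,3,2,1,28] (ℓ=6, even), read p_5/q_5
a_0=14:  p_0=14·1+0=14,  q_0=14·0+1=1
…
a_3=3:  p_3=3·44+15=147,  q_3=3·3+1=10
a_4=2:  p_4=2·147+44=338,  q_4=2·10+3=23
a_5=1:  p_5=1·338+147=485,  q_5=1·23+10=33
fundamental: x₁=485, y₁=33  (since 235225 − 216·1089 = 1)
(485+33√216)^2 = 470449 + 32010√216
(485+33√216)^3 = 456335045 + 31049667√216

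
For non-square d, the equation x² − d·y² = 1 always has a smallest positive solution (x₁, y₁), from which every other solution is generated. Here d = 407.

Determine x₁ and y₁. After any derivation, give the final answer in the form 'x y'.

2663 132

√407 → a₀=20, period (5,1,2,1,5,40); ℓ=6 even so k=5
k=0  a_k=20  p_k/q_k = 20/1
…
k=2  a_k=1  p_k/q_k = 121/6
…
k=4  a_k=1  p_k/q_k = 464/23
k=5  a_k=5  p_k/q_k = 2663/132
(x₁, y₁) = (2663, 132);  2663² − 407·132² = 1 ✓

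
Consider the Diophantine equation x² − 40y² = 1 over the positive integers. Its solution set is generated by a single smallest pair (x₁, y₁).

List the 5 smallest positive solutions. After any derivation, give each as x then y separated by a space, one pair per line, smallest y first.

[6; 3,12] for √40; ℓ=2 ⇒ convergent index 1
a_0=6:  p_0=6·1+0=6,  q_0=6·0+1=1
a_1=3:  p_1=3·6+1=19,  q_1=3·1+0=3
→ (19, 3).  Check: 19²=361, 40·3²=360, difference 1.
(19+3√40)^2 = 721 + 114√40
(19+3√40)^3 = 27379 + 4329√40
(19+3√40)^4 = 1039681 + 164388√40
(19+3√40)^5 = 39480499 + 6242415√40

19 3
721 114
27379 4329
1039681 164388
39480499 6242415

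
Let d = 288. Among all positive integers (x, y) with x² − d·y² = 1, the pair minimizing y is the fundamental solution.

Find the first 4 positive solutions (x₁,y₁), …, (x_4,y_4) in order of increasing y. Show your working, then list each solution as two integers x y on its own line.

d=288: √d = [16; 1,32] (ℓ=2, even), read p_1/q_1
i=0: a=16 ⇒ p=16, q=1
i=1: a=1 ⇒ p=17, q=1
(x₁, y₁) = (17, 1);  17² − 288·1² = 1 ✓
(17+1√288)^2 = 577 + 34√288
(17+1√288)^3 = 19601 + 1155√288
(17+1√288)^4 = 665857 + 39236√288

17 1
577 34
19601 1155
665857 39236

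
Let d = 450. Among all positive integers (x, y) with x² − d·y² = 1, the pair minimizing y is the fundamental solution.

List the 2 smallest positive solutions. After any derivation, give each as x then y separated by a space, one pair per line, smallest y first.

√450 = [21; 4,1,2,4,2,1,4,42, …], period ℓ=8 (even) → k=7
step 0: (21, 1)  from 21·(1,0) + (0,1)
step 1: (85, 4)  from 4·(21,1) + (1,0)
…
step 3: (297, 14)  from 2·(106,5) + (85,4)
step 4: (1294, 61)  from 4·(297,14) + (106,5)
step 5: (2885, 136)  from 2·(1294,61) + (297,14)
step 6: (4179, 197)  from 1·(2885,136) + (1294,61)
step 7: (19601, 924)  from 4·(4179,197) + (2885,136)
(x₁, y₁) = (19601, 924);  19601² − 450·924² = 1 ✓
(x_2, y_2) = (19601·19601 + 450·924·924, 19601·924 + 924·19601) = (768398401, 36222648)

19601 924
768398401 36222648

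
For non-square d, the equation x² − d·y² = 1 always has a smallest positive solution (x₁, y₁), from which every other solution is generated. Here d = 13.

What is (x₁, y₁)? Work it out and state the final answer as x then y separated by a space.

d=13: √d = [3; 1,1,1,1,6] (ℓ=5, odd), read p_9/q_9
i=0: a=3 ⇒ p=3, q=1
…
i=2: a=1 ⇒ p=7, q=2
…
i=4: a=1 ⇒ p=18, q=5
i=5: a=6 ⇒ p=119, q=33
…
i=7: a=1 ⇒ p=256, q=71
i=8: a=1 ⇒ p=393, q=109
i=9: a=1 ⇒ p=649, q=180
→ (649, 180).  Check: 649²=421201, 13·180²=421200, difference 1.

649 180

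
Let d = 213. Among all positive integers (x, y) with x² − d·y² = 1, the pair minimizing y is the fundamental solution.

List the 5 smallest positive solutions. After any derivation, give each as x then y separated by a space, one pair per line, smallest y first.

194399 13320
75581942401 5178789360
29386108041429599 2013502945575960
11425260034216163289601 782845918228863306720
4442118250753789746628859999 304368927313532092980546600

[14; 1,1,2,6,1,8,1,6,2,1,1,28] for √213; ℓ=12 ⇒ convergent index 11
a_0=14:  p_0=14·1+0=14,  q_0=14·0+1=1
…
a_3=2:  p_3=2·29+15=73,  q_3=2·2+1=5
…
a_5=1:  p_5=1·467+73=540,  q_5=1·32+5=37
…
a_8=6:  p_8=6·5327+4787=36749,  q_8=6·365+328=2518
…
a_10=1:  p_10=1·78825+36749=115574,  q_10=1·5401+2518=7919
a_11=1:  p_11=1·115574+78825=194399,  q_11=1·7919+5401=13320
fundamental: x₁=194399, y₁=13320  (since 37790971201 − 213·177422400 = 1)
n=2: (194399,13320)∘(194399,13320) = (194399·194399+213·13320·13320, 194399·13320+13320·194399) = (75581942401,5178789360)
n=3: (75581942401,5178789360)∘(194399,13320) = (194399·75581942401+213·13320·5178789360, 194399·5178789360+13320·75581942401) = (29386108041429599,2013502945575960)
n=4: (29386108041429599,2013502945575960)∘(194399,13320) = (194399·29386108041429599+213·13320·2013502945575960, 194399·2013502945575960+13320·29386108041429599) = (11425260034216163289601,782845918228863306720)
n=5: (11425260034216163289601,782845918228863306720)∘(194399,13320) = (194399·11425260034216163289601+213·13320·782845918228863306720, 194399·782845918228863306720+13320·11425260034216163289601) = (4442118250753789746628859999,304368927313532092980546600)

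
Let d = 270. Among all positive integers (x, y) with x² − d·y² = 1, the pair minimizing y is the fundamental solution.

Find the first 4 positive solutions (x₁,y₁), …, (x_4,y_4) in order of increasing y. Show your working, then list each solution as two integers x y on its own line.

5291 322
55989361 3407404
592479412811 36057148806
6269617090376641 381556745257688

[16; 2,3,6,3,2,32] for √270; ℓ=6 ⇒ convergent index 5
k=0  a_k=16  p_k/q_k = 16/1
k=1  a_k=2  p_k/q_k = 33/2
k=2  a_k=3  p_k/q_k = 115/7
…
k=4  a_k=3  p_k/q_k = 2284/139
k=5  a_k=2  p_k/q_k = 5291/322
fundamental: x₁=5291, y₁=322  (since 27994681 − 270·103684 = 1)
n=2: (5291,322)∘(5291,322) = (5291·5291+270·322·322, 5291·322+322·5291) = (55989361,3407404)
n=3: (55989361,3407404)∘(5291,322) = (5291·55989361+270·322·3407404, 5291·3407404+322·55989361) = (592479412811,36057148806)
n=4: (592479412811,36057148806)∘(5291,322) = (5291·592479412811+270·322·36057148806, 5291·36057148806+322·592479412811) = (6269617090376641,381556745257688)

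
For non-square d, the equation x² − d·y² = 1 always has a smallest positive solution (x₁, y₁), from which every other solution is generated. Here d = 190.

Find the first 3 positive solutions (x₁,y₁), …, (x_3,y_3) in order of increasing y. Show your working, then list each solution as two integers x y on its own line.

52021 3774
5412368881 392654508
563113683064981 40852560317562

[13; 1,3,1,1,1,…,3,1,26] for √190; ℓ=14 ⇒ convergent index 13
a_0=13:  p_0=13·1+0=13,  q_0=13·0+1=1
…
a_2=3:  p_2=3·14+13=55,  q_2=3·1+1=4
…
a_8=2:  p_8=2·1213+510=2936,  q_8=2·88+37=213
a_9=1:  p_9=1·2936+1213=4149,  q_9=1·213+88=301
a_10=1:  p_10=1·4149+2936=7085,  q_10=1·301+213=514
a_11=1:  p_11=1·7085+4149=11234,  q_11=1·514+301=815
a_12=3:  p_12=3·11234+7085=40787,  q_12=3·815+514=2959
a_13=1:  p_13=1·40787+11234=52021,  q_13=1·2959+815=3774
fundamental: x₁=52021, y₁=3774  (since 2706184441 − 190·14243076 = 1)
(x_2, y_2) = (52021·52021 + 190·3774·3774, 52021·3774 + 3774·52021) = (5412368881, 392654508)
(x_3, y_3) = (52021·5412368881 + 190·3774·392654508, 52021·392654508 + 3774·5412368881) = (563113683064981, 40852560317562)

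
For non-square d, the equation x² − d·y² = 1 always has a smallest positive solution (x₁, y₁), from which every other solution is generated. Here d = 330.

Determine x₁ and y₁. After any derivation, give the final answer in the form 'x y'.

109 6

√330 = [18; 6,36, …], period ℓ=2 (even) → k=1
a_0=18:  p_0=18·1+0=18,  q_0=18·0+1=1
a_1=6:  p_1=6·18+1=109,  q_1=6·1+0=6
→ (109, 6).  Check: 109²=11881, 330·6²=11880, difference 1.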